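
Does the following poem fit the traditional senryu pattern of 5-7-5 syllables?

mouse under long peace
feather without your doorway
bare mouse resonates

Line 1: "mouse under long peace": 1+2+1+1 = 5 ✓
Line 2: "feather without your doorway": 2+2+1+2 = 7 ✓
Line 3: "bare mouse resonates": 1+1+3 = 5 ✓

Yes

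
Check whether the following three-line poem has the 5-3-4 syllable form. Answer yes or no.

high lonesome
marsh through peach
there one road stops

No

Line 1: "high lonesome": 1+2 = 3 (expected 5)
Line 2: "marsh through peach": 1+1+1 = 3 ✓
Line 3: "there one road stops": 1+1+1+1 = 4 ✓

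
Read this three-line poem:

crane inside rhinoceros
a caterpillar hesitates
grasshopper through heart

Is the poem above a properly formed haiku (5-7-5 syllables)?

Line 1: "crane inside rhinoceros": 1+2+4 = 7 (expected 5)
Line 2: "a caterpillar hesitates": 1+4+3 = 8 (expected 7)
Line 3: "grasshopper through heart": 3+1+1 = 5 ✓

No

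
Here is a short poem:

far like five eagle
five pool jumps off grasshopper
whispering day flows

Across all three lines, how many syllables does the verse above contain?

17

Line 1: far(1) + like(1) + five(1) + eagle(2) = 5
Line 2: five(1) + pool(1) + jumps(1) + off(1) + grasshopper(3) = 7
Line 3: whispering(3) + day(1) + flows(1) = 5
Total: 5 + 7 + 5 = 17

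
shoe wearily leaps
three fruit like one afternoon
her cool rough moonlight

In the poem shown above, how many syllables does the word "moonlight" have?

2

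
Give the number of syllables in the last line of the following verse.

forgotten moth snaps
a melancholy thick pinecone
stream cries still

3

The last line: "stream cries still": 1+1+1 = 3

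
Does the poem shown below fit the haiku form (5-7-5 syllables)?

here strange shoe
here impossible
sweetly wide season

Line 1: here (1), strange (1), shoe (1) → 3 (expected 5)
Line 2: here (1), impossible (4) → 5 (expected 7)
Line 3: sweetly (2), wide (1), season (2) → 5 ✓

No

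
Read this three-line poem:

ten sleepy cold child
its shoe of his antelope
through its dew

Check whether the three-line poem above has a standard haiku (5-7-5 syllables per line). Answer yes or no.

Line 1: "ten sleepy cold child": 1+2+1+1 = 5 ✓
Line 2: "its shoe of his antelope": 1+1+1+1+3 = 7 ✓
Line 3: "through its dew": 1+1+1 = 3 (expected 5)

No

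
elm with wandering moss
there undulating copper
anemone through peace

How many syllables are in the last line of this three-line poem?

The last line: anemone (4), through (1), peace (1) → 6

6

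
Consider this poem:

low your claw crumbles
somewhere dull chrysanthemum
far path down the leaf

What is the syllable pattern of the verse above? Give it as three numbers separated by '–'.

5–7–5

Line 1: low (1), your (1), claw (1), crumbles (2) → 5
Line 2: somewhere (2), dull (1), chrysanthemum (4) → 7
Line 3: far (1), path (1), down (1), the (1), leaf (1) → 5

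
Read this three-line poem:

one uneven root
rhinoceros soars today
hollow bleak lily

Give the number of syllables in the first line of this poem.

5

The first line: "one uneven root": 1+3+1 = 5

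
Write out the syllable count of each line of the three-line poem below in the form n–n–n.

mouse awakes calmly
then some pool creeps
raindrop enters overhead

5–4–7

Line 1: mouse(1) + awakes(2) + calmly(2) = 5
Line 2: then(1) + some(1) + pool(1) + creeps(1) = 4
Line 3: raindrop(2) + enters(2) + overhead(3) = 7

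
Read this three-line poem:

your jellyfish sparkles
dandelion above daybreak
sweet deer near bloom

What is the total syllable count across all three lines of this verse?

Line 1: your (1), jellyfish (3), sparkles (2) → 6
Line 2: dandelion (4), above (2), daybreak (2) → 8
Line 3: sweet (1), deer (1), near (1), bloom (1) → 4
Total: 6 + 8 + 4 = 18

18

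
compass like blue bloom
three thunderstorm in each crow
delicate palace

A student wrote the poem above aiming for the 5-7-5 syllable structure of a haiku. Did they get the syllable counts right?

Line 1: compass (2), like (1), blue (1), bloom (1) → 5 ✓
Line 2: three (1), thunderstorm (3), in (1), each (1), crow (1) → 7 ✓
Line 3: delicate (3), palace (2) → 5 ✓

Yes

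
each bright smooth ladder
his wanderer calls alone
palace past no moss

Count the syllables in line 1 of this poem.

Line 1: each (1), bright (1), smooth (1), ladder (2) → 5

5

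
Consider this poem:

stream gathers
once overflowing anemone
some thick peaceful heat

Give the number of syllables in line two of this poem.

Line two: once (1), overflowing (4), anemone (4) → 9

9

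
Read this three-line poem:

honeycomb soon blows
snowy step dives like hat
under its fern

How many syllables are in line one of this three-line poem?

Line one: honeycomb (3), soon (1), blows (1) → 5

5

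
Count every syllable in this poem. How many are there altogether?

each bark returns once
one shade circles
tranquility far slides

15

Line 1: each(1) + bark(1) + returns(2) + once(1) = 5
Line 2: one(1) + shade(1) + circles(2) = 4
Line 3: tranquility(4) + far(1) + slides(1) = 6
Total: 5 + 4 + 6 = 15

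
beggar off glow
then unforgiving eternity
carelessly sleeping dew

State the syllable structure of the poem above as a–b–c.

Line 1: "beggar off glow": 2+1+1 = 4
Line 2: "then unforgiving eternity": 1+4+4 = 9
Line 3: "carelessly sleeping dew": 3+2+1 = 6

4–9–6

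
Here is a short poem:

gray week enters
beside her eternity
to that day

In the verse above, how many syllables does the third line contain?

The third line: to (1), that (1), day (1) → 3

3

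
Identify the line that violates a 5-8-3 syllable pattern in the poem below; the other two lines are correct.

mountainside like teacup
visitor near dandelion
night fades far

Line 1: "mountainside like teacup": 3+1+2 = 6 (expected 5)
Line 2: "visitor near dandelion": 3+1+4 = 8 ✓
Line 3: "night fades far": 1+1+1 = 3 ✓

Line 1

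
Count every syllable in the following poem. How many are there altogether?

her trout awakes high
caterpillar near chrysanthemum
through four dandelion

20

Line 1: her (1), trout (1), awakes (2), high (1) → 5
Line 2: caterpillar (4), near (1), chrysanthemum (4) → 9
Line 3: through (1), four (1), dandelion (4) → 6
Total: 5 + 9 + 6 = 20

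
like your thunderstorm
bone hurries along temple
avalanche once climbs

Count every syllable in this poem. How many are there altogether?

17

Line 1: like(1) + your(1) + thunderstorm(3) = 5
Line 2: bone(1) + hurries(2) + along(2) + temple(2) = 7
Line 3: avalanche(3) + once(1) + climbs(1) = 5
Total: 5 + 7 + 5 = 17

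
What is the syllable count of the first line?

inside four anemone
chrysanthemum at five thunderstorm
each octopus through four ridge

7

The first line: inside(2) + four(1) + anemone(4) = 7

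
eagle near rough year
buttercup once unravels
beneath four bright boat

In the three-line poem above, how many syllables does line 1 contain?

5

Line 1: eagle (2), near (1), rough (1), year (1) → 5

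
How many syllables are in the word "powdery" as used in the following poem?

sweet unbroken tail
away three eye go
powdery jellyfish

3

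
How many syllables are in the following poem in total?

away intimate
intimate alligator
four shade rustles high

Line 1: away(2) + intimate(3) = 5
Line 2: intimate(3) + alligator(4) = 7
Line 3: four(1) + shade(1) + rustles(2) + high(1) = 5
Total: 5 + 7 + 5 = 17

17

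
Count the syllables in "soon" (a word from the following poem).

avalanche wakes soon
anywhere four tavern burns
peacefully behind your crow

1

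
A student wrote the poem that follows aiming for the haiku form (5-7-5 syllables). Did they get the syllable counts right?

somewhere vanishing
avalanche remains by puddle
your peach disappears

Line 1: somewhere (2), vanishing (3) → 5 ✓
Line 2: avalanche (3), remains (2), by (1), puddle (2) → 8 (expected 7)
Line 3: your (1), peach (1), disappears (3) → 5 ✓

No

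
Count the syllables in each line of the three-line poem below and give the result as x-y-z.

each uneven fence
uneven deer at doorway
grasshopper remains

Line 1: each(1) + uneven(3) + fence(1) = 5
Line 2: uneven(3) + deer(1) + at(1) + doorway(2) = 7
Line 3: grasshopper(3) + remains(2) = 5

5-7-5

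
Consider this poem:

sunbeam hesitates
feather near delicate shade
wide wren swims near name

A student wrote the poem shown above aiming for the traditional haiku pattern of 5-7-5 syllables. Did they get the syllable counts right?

Line 1: sunbeam (2), hesitates (3) → 5 ✓
Line 2: feather (2), near (1), delicate (3), shade (1) → 7 ✓
Line 3: wide (1), wren (1), swims (1), near (1), name (1) → 5 ✓

Yes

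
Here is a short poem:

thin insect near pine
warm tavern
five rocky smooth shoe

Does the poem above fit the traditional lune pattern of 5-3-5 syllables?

Line 1: thin (1), insect (2), near (1), pine (1) → 5 ✓
Line 2: warm (1), tavern (2) → 3 ✓
Line 3: five (1), rocky (2), smooth (1), shoe (1) → 5 ✓

Yes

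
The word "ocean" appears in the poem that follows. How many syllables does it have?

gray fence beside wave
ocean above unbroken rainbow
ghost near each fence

"ocean" has 2 syllables.

2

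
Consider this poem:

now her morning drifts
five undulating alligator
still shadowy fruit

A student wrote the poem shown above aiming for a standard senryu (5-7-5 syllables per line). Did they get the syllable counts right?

Line 1: "now her morning drifts": 1+1+2+1 = 5 ✓
Line 2: "five undulating alligator": 1+4+4 = 9 (expected 7)
Line 3: "still shadowy fruit": 1+3+1 = 5 ✓

No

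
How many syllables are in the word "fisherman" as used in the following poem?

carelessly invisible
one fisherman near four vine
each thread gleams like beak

3

"fisherman" has 3 syllables.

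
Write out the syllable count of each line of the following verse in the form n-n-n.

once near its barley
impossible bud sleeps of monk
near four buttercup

Line 1: once (1), near (1), its (1), barley (2) → 5
Line 2: impossible (4), bud (1), sleeps (1), of (1), monk (1) → 8
Line 3: near (1), four (1), buttercup (3) → 5

5-8-5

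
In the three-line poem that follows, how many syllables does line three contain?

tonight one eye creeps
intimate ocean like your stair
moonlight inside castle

6

Line three: "moonlight inside castle": 2+2+2 = 6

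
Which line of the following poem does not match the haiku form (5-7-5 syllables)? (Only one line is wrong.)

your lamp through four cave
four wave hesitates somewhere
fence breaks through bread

Line 1: your(1) + lamp(1) + through(1) + four(1) + cave(1) = 5 ✓
Line 2: four(1) + wave(1) + hesitates(3) + somewhere(2) = 7 ✓
Line 3: fence(1) + breaks(1) + through(1) + bread(1) = 4 (expected 5)

Line 3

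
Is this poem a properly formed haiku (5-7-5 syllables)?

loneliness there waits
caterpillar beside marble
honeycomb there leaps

Line 1: loneliness(3) + there(1) + waits(1) = 5 ✓
Line 2: caterpillar(4) + beside(2) + marble(2) = 8 (expected 7)
Line 3: honeycomb(3) + there(1) + leaps(1) = 5 ✓

No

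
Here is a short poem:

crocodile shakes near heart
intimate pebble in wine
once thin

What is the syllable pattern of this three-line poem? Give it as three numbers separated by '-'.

6-7-2

Line 1: crocodile (3), shakes (1), near (1), heart (1) → 6
Line 2: intimate (3), pebble (2), in (1), wine (1) → 7
Line 3: once (1), thin (1) → 2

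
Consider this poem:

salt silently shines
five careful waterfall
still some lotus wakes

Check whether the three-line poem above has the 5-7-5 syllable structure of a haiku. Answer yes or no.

No

Line 1: salt(1) + silently(3) + shines(1) = 5 ✓
Line 2: five(1) + careful(2) + waterfall(3) = 6 (expected 7)
Line 3: still(1) + some(1) + lotus(2) + wakes(1) = 5 ✓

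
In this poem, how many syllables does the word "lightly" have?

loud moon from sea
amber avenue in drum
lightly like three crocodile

2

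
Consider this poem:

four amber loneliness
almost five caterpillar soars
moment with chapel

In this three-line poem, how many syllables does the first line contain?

6

The first line: four (1), amber (2), loneliness (3) → 6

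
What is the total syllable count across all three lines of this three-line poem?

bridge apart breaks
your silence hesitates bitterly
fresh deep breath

Line 1: bridge(1) + apart(2) + breaks(1) = 4
Line 2: your(1) + silence(2) + hesitates(3) + bitterly(3) = 9
Line 3: fresh(1) + deep(1) + breath(1) = 3
Total: 4 + 9 + 3 = 16

16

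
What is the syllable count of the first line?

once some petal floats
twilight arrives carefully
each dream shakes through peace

5

The first line: once (1), some (1), petal (2), floats (1) → 5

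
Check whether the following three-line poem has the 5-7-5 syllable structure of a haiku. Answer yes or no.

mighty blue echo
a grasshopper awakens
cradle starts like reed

Yes

Line 1: mighty(2) + blue(1) + echo(2) = 5 ✓
Line 2: a(1) + grasshopper(3) + awakens(3) = 7 ✓
Line 3: cradle(2) + starts(1) + like(1) + reed(1) = 5 ✓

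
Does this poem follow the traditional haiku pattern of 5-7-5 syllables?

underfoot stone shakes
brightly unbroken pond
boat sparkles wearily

No

Line 1: "underfoot stone shakes": 3+1+1 = 5 ✓
Line 2: "brightly unbroken pond": 2+3+1 = 6 (expected 7)
Line 3: "boat sparkles wearily": 1+2+3 = 6 (expected 5)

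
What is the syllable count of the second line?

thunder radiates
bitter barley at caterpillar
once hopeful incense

9

The second line: bitter(2) + barley(2) + at(1) + caterpillar(4) = 9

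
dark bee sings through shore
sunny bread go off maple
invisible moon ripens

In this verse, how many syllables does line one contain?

5

Line one: dark (1), bee (1), sings (1), through (1), shore (1) → 5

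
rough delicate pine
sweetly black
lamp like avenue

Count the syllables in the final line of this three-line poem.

5

The final line: lamp(1) + like(1) + avenue(3) = 5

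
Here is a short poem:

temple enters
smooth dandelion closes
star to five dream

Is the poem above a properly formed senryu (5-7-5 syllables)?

Line 1: temple(2) + enters(2) = 4 (expected 5)
Line 2: smooth(1) + dandelion(4) + closes(2) = 7 ✓
Line 3: star(1) + to(1) + five(1) + dream(1) = 4 (expected 5)

No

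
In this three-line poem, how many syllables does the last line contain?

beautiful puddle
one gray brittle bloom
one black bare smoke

4

The last line: "one black bare smoke": 1+1+1+1 = 4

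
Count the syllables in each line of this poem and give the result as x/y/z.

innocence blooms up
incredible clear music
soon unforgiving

Line 1: "innocence blooms up": 3+1+1 = 5
Line 2: "incredible clear music": 4+1+2 = 7
Line 3: "soon unforgiving": 1+4 = 5

5/7/5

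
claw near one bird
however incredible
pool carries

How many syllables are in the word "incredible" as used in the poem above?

4

"incredible" has 4 syllables.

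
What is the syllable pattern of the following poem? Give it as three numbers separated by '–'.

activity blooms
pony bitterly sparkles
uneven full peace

Line 1: "activity blooms": 4+1 = 5
Line 2: "pony bitterly sparkles": 2+3+2 = 7
Line 3: "uneven full peace": 3+1+1 = 5

5–7–5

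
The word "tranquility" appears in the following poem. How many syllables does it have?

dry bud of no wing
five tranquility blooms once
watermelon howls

"tranquility" has 4 syllables.

4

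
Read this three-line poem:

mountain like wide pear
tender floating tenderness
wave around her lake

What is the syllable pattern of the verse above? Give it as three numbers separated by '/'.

5/7/5

Line 1: mountain (2), like (1), wide (1), pear (1) → 5
Line 2: tender (2), floating (2), tenderness (3) → 7
Line 3: wave (1), around (2), her (1), lake (1) → 5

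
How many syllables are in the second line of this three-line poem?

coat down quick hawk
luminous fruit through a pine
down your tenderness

The second line: luminous(3) + fruit(1) + through(1) + a(1) + pine(1) = 7

7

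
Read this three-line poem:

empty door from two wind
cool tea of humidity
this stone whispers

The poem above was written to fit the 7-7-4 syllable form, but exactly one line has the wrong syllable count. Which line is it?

Line 1

Line 1: "empty door from two wind": 2+1+1+1+1 = 6 (expected 7)
Line 2: "cool tea of humidity": 1+1+1+4 = 7 ✓
Line 3: "this stone whispers": 1+1+2 = 4 ✓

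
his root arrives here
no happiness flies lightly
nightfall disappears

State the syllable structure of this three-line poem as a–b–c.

5–7–5

Line 1: his (1), root (1), arrives (2), here (1) → 5
Line 2: no (1), happiness (3), flies (1), lightly (2) → 7
Line 3: nightfall (2), disappears (3) → 5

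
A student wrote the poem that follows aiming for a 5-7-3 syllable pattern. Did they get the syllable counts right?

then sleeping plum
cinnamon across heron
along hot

No

Line 1: "then sleeping plum": 1+2+1 = 4 (expected 5)
Line 2: "cinnamon across heron": 3+2+2 = 7 ✓
Line 3: "along hot": 2+1 = 3 ✓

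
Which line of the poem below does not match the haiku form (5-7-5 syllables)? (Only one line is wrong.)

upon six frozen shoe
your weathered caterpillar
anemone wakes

Line 1: upon(2) + six(1) + frozen(2) + shoe(1) = 6 (expected 5)
Line 2: your(1) + weathered(2) + caterpillar(4) = 7 ✓
Line 3: anemone(4) + wakes(1) = 5 ✓

Line 1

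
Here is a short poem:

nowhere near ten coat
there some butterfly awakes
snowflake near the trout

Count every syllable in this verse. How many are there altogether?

Line 1: nowhere(2) + near(1) + ten(1) + coat(1) = 5
Line 2: there(1) + some(1) + butterfly(3) + awakes(2) = 7
Line 3: snowflake(2) + near(1) + the(1) + trout(1) = 5
Total: 5 + 7 + 5 = 17

17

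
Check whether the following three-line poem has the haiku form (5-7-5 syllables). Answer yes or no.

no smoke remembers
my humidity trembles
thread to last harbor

Line 1: no(1) + smoke(1) + remembers(3) = 5 ✓
Line 2: my(1) + humidity(4) + trembles(2) = 7 ✓
Line 3: thread(1) + to(1) + last(1) + harbor(2) = 5 ✓

Yes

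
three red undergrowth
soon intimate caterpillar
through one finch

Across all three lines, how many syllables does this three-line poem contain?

Line 1: three(1) + red(1) + undergrowth(3) = 5
Line 2: soon(1) + intimate(3) + caterpillar(4) = 8
Line 3: through(1) + one(1) + finch(1) = 3
Total: 5 + 8 + 3 = 16

16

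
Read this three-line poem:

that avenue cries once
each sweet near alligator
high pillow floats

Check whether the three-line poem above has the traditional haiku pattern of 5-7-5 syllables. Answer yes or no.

No

Line 1: that (1), avenue (3), cries (1), once (1) → 6 (expected 5)
Line 2: each (1), sweet (1), near (1), alligator (4) → 7 ✓
Line 3: high (1), pillow (2), floats (1) → 4 (expected 5)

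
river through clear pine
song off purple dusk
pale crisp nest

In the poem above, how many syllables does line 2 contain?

5

Line 2: song(1) + off(1) + purple(2) + dusk(1) = 5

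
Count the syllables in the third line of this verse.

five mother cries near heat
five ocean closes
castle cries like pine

The third line: "castle cries like pine": 2+1+1+1 = 5

5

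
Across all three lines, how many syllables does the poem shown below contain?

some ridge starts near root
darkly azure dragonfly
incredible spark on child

Line 1: some (1), ridge (1), starts (1), near (1), root (1) → 5
Line 2: darkly (2), azure (2), dragonfly (3) → 7
Line 3: incredible (4), spark (1), on (1), child (1) → 7
Total: 5 + 7 + 7 = 19

19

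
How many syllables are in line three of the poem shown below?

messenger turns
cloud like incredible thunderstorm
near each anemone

Line three: near (1), each (1), anemone (4) → 6

6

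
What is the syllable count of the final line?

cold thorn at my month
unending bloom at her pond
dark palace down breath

The final line: dark (1), palace (2), down (1), breath (1) → 5

5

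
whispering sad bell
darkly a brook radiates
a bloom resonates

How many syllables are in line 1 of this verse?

Line 1: "whispering sad bell": 3+1+1 = 5

5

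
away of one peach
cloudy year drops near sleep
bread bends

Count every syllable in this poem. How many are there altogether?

Line 1: "away of one peach": 2+1+1+1 = 5
Line 2: "cloudy year drops near sleep": 2+1+1+1+1 = 6
Line 3: "bread bends": 1+1 = 2
Total: 5 + 6 + 2 = 13

13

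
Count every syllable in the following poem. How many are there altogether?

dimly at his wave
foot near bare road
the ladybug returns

15

Line 1: dimly (2), at (1), his (1), wave (1) → 5
Line 2: foot (1), near (1), bare (1), road (1) → 4
Line 3: the (1), ladybug (3), returns (2) → 6
Total: 5 + 4 + 6 = 15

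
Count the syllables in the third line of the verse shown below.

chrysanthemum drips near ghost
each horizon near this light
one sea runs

The third line: one(1) + sea(1) + runs(1) = 3

3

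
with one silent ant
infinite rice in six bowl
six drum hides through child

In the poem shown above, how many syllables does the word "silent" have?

2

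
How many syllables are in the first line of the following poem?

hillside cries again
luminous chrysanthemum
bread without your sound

The first line: hillside (2), cries (1), again (2) → 5

5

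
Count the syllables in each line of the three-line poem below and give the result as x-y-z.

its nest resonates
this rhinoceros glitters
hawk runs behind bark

5-7-5

Line 1: its(1) + nest(1) + resonates(3) = 5
Line 2: this(1) + rhinoceros(4) + glitters(2) = 7
Line 3: hawk(1) + runs(1) + behind(2) + bark(1) = 5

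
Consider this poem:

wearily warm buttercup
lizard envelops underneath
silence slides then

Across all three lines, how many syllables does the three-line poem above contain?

19

Line 1: wearily (3), warm (1), buttercup (3) → 7
Line 2: lizard (2), envelops (3), underneath (3) → 8
Line 3: silence (2), slides (1), then (1) → 4
Total: 7 + 8 + 4 = 19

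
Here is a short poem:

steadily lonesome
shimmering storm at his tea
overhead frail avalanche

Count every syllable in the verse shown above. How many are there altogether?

19

Line 1: "steadily lonesome": 3+2 = 5
Line 2: "shimmering storm at his tea": 3+1+1+1+1 = 7
Line 3: "overhead frail avalanche": 3+1+3 = 7
Total: 5 + 7 + 7 = 19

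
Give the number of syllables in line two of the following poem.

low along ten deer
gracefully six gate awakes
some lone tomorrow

7

Line two: gracefully (3), six (1), gate (1), awakes (2) → 7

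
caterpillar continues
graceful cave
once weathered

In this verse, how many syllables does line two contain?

Line two: graceful(2) + cave(1) = 3

3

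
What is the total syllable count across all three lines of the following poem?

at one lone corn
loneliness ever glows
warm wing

12

Line 1: at(1) + one(1) + lone(1) + corn(1) = 4
Line 2: loneliness(3) + ever(2) + glows(1) = 6
Line 3: warm(1) + wing(1) = 2
Total: 4 + 6 + 2 = 12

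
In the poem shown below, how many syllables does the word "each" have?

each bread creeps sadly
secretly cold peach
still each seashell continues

"each" has 1 syllable.

1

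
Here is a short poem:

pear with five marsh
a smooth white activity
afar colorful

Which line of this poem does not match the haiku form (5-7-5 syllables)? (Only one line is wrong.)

Line 1: "pear with five marsh": 1+1+1+1 = 4 (expected 5)
Line 2: "a smooth white activity": 1+1+1+4 = 7 ✓
Line 3: "afar colorful": 2+3 = 5 ✓

Line 1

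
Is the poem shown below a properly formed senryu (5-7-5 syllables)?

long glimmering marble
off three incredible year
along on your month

No

Line 1: long(1) + glimmering(3) + marble(2) = 6 (expected 5)
Line 2: off(1) + three(1) + incredible(4) + year(1) = 7 ✓
Line 3: along(2) + on(1) + your(1) + month(1) = 5 ✓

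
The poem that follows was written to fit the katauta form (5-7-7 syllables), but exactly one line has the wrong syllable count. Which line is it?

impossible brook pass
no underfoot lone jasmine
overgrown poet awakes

Line 1: "impossible brook pass": 4+1+1 = 6 (expected 5)
Line 2: "no underfoot lone jasmine": 1+3+1+2 = 7 ✓
Line 3: "overgrown poet awakes": 3+2+2 = 7 ✓

Line 1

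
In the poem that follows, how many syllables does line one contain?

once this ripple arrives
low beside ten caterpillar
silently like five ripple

Line one: "once this ripple arrives": 1+1+2+2 = 6

6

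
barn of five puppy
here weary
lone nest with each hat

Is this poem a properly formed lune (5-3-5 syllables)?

Yes

Line 1: barn (1), of (1), five (1), puppy (2) → 5 ✓
Line 2: here (1), weary (2) → 3 ✓
Line 3: lone (1), nest (1), with (1), each (1), hat (1) → 5 ✓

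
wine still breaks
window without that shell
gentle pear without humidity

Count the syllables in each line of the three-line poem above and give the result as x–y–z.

Line 1: wine (1), still (1), breaks (1) → 3
Line 2: window (2), without (2), that (1), shell (1) → 6
Line 3: gentle (2), pear (1), without (2), humidity (4) → 9

3–6–9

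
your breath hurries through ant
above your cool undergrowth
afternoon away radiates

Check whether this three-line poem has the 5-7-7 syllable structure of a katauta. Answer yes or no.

Line 1: "your breath hurries through ant": 1+1+2+1+1 = 6 (expected 5)
Line 2: "above your cool undergrowth": 2+1+1+3 = 7 ✓
Line 3: "afternoon away radiates": 3+2+3 = 8 (expected 7)

No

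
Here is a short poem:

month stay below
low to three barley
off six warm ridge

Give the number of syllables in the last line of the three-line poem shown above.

4

The last line: off(1) + six(1) + warm(1) + ridge(1) = 4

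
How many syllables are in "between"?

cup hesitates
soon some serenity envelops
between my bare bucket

2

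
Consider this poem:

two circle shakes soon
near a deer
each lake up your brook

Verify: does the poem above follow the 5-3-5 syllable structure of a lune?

Line 1: two (1), circle (2), shakes (1), soon (1) → 5 ✓
Line 2: near (1), a (1), deer (1) → 3 ✓
Line 3: each (1), lake (1), up (1), your (1), brook (1) → 5 ✓

Yes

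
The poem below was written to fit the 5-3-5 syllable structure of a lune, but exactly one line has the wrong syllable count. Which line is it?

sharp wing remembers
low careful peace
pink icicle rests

The second line

Line 1: "sharp wing remembers": 1+1+3 = 5 ✓
Line 2: "low careful peace": 1+2+1 = 4 (expected 3)
Line 3: "pink icicle rests": 1+3+1 = 5 ✓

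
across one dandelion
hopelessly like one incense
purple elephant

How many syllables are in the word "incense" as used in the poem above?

2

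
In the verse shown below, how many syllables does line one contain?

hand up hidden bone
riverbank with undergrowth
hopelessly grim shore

Line one: "hand up hidden bone": 1+1+2+1 = 5

5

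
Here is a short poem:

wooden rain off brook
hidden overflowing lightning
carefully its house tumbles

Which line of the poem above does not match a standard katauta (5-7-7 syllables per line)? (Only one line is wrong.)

Line 1: wooden (2), rain (1), off (1), brook (1) → 5 ✓
Line 2: hidden (2), overflowing (4), lightning (2) → 8 (expected 7)
Line 3: carefully (3), its (1), house (1), tumbles (2) → 7 ✓

The second line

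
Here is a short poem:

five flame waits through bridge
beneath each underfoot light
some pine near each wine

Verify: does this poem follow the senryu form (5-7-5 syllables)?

Yes

Line 1: "five flame waits through bridge": 1+1+1+1+1 = 5 ✓
Line 2: "beneath each underfoot light": 2+1+3+1 = 7 ✓
Line 3: "some pine near each wine": 1+1+1+1+1 = 5 ✓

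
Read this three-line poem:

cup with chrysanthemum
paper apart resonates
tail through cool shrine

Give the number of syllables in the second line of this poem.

The second line: paper(2) + apart(2) + resonates(3) = 7

7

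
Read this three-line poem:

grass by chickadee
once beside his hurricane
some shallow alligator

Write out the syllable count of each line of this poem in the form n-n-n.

5-7-7

Line 1: grass(1) + by(1) + chickadee(3) = 5
Line 2: once(1) + beside(2) + his(1) + hurricane(3) = 7
Line 3: some(1) + shallow(2) + alligator(4) = 7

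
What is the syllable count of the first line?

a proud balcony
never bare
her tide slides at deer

5

The first line: a (1), proud (1), balcony (3) → 5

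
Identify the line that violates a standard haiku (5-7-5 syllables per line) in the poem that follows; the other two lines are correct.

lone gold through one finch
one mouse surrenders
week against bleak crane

Line 1: "lone gold through one finch": 1+1+1+1+1 = 5 ✓
Line 2: "one mouse surrenders": 1+1+3 = 5 (expected 7)
Line 3: "week against bleak crane": 1+2+1+1 = 5 ✓

The second line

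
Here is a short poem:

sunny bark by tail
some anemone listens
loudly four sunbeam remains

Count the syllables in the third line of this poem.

The third line: loudly(2) + four(1) + sunbeam(2) + remains(2) = 7

7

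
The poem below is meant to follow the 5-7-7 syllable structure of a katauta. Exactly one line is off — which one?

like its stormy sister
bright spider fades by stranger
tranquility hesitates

Line 1: like (1), its (1), stormy (2), sister (2) → 6 (expected 5)
Line 2: bright (1), spider (2), fades (1), by (1), stranger (2) → 7 ✓
Line 3: tranquility (4), hesitates (3) → 7 ✓

Line 1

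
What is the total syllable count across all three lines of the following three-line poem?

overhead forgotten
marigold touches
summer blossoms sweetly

Line 1: "overhead forgotten": 3+3 = 6
Line 2: "marigold touches": 3+2 = 5
Line 3: "summer blossoms sweetly": 2+2+2 = 6
Total: 6 + 5 + 6 = 17

17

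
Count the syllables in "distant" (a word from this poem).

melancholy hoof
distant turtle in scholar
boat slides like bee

2

"distant" has 2 syllables.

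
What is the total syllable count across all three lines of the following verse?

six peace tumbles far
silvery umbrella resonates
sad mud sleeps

17

Line 1: six(1) + peace(1) + tumbles(2) + far(1) = 5
Line 2: silvery(3) + umbrella(3) + resonates(3) = 9
Line 3: sad(1) + mud(1) + sleeps(1) = 3
Total: 5 + 9 + 3 = 17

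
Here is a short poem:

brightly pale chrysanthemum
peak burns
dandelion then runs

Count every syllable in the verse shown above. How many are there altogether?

15

Line 1: "brightly pale chrysanthemum": 2+1+4 = 7
Line 2: "peak burns": 1+1 = 2
Line 3: "dandelion then runs": 4+1+1 = 6
Total: 7 + 2 + 6 = 15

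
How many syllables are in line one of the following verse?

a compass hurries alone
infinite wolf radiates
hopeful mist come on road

7

Line one: "a compass hurries alone": 1+2+2+2 = 7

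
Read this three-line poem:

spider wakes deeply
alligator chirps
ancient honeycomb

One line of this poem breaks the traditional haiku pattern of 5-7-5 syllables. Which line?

Line 2

Line 1: "spider wakes deeply": 2+1+2 = 5 ✓
Line 2: "alligator chirps": 4+1 = 5 (expected 7)
Line 3: "ancient honeycomb": 2+3 = 5 ✓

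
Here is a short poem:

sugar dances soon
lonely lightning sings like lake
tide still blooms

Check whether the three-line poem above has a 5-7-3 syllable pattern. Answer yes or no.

Line 1: sugar(2) + dances(2) + soon(1) = 5 ✓
Line 2: lonely(2) + lightning(2) + sings(1) + like(1) + lake(1) = 7 ✓
Line 3: tide(1) + still(1) + blooms(1) = 3 ✓

Yes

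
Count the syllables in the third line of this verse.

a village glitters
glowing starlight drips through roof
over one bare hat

5

The third line: over (2), one (1), bare (1), hat (1) → 5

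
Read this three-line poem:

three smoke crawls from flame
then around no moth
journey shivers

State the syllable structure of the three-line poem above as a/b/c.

5/5/4

Line 1: three (1), smoke (1), crawls (1), from (1), flame (1) → 5
Line 2: then (1), around (2), no (1), moth (1) → 5
Line 3: journey (2), shivers (2) → 4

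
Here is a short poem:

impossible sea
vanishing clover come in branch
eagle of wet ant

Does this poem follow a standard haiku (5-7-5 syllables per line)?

Line 1: impossible (4), sea (1) → 5 ✓
Line 2: vanishing (3), clover (2), come (1), in (1), branch (1) → 8 (expected 7)
Line 3: eagle (2), of (1), wet (1), ant (1) → 5 ✓

No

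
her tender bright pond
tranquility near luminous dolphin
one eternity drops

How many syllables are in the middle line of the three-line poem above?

10

The middle line: tranquility (4), near (1), luminous (3), dolphin (2) → 10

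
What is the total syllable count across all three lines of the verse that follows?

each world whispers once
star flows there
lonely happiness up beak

Line 1: each(1) + world(1) + whispers(2) + once(1) = 5
Line 2: star(1) + flows(1) + there(1) = 3
Line 3: lonely(2) + happiness(3) + up(1) + beak(1) = 7
Total: 5 + 3 + 7 = 15

15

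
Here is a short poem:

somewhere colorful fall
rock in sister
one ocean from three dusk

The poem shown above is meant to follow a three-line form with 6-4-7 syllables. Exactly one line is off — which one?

The third line

Line 1: "somewhere colorful fall": 2+3+1 = 6 ✓
Line 2: "rock in sister": 1+1+2 = 4 ✓
Line 3: "one ocean from three dusk": 1+2+1+1+1 = 6 (expected 7)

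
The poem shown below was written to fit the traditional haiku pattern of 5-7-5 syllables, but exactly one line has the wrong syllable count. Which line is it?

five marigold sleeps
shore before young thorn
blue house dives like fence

Line 1: five(1) + marigold(3) + sleeps(1) = 5 ✓
Line 2: shore(1) + before(2) + young(1) + thorn(1) = 5 (expected 7)
Line 3: blue(1) + house(1) + dives(1) + like(1) + fence(1) = 5 ✓

The second line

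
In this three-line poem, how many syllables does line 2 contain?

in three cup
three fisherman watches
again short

6

Line 2: three(1) + fisherman(3) + watches(2) = 6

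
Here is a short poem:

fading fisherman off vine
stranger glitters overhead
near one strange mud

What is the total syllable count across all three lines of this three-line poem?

18

Line 1: fading (2), fisherman (3), off (1), vine (1) → 7
Line 2: stranger (2), glitters (2), overhead (3) → 7
Line 3: near (1), one (1), strange (1), mud (1) → 4
Total: 7 + 7 + 4 = 18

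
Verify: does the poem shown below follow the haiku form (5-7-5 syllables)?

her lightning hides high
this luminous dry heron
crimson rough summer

Line 1: "her lightning hides high": 1+2+1+1 = 5 ✓
Line 2: "this luminous dry heron": 1+3+1+2 = 7 ✓
Line 3: "crimson rough summer": 2+1+2 = 5 ✓

Yes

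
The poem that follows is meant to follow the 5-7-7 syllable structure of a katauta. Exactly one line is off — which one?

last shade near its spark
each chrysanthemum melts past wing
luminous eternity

The second line

Line 1: last(1) + shade(1) + near(1) + its(1) + spark(1) = 5 ✓
Line 2: each(1) + chrysanthemum(4) + melts(1) + past(1) + wing(1) = 8 (expected 7)
Line 3: luminous(3) + eternity(4) = 7 ✓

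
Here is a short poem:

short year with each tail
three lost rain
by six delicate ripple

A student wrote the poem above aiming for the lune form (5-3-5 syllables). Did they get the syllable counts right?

Line 1: "short year with each tail": 1+1+1+1+1 = 5 ✓
Line 2: "three lost rain": 1+1+1 = 3 ✓
Line 3: "by six delicate ripple": 1+1+3+2 = 7 (expected 5)

No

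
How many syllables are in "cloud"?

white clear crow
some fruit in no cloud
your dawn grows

1

"cloud" has 1 syllable.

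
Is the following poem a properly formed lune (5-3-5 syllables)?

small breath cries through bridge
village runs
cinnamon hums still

Yes

Line 1: "small breath cries through bridge": 1+1+1+1+1 = 5 ✓
Line 2: "village runs": 2+1 = 3 ✓
Line 3: "cinnamon hums still": 3+1+1 = 5 ✓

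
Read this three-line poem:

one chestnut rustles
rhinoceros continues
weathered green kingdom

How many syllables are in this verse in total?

Line 1: "one chestnut rustles": 1+2+2 = 5
Line 2: "rhinoceros continues": 4+3 = 7
Line 3: "weathered green kingdom": 2+1+2 = 5
Total: 5 + 7 + 5 = 17

17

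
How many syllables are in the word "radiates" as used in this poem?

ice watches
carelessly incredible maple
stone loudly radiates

"radiates" has 3 syllables.

3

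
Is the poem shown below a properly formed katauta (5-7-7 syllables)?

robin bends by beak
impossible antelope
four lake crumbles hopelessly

Line 1: "robin bends by beak": 2+1+1+1 = 5 ✓
Line 2: "impossible antelope": 4+3 = 7 ✓
Line 3: "four lake crumbles hopelessly": 1+1+2+3 = 7 ✓

Yes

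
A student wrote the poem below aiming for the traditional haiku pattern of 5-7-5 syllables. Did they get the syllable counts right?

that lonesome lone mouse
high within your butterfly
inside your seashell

Line 1: "that lonesome lone mouse": 1+2+1+1 = 5 ✓
Line 2: "high within your butterfly": 1+2+1+3 = 7 ✓
Line 3: "inside your seashell": 2+1+2 = 5 ✓

Yes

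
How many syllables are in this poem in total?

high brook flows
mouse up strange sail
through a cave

Line 1: high(1) + brook(1) + flows(1) = 3
Line 2: mouse(1) + up(1) + strange(1) + sail(1) = 4
Line 3: through(1) + a(1) + cave(1) = 3
Total: 3 + 4 + 3 = 10

10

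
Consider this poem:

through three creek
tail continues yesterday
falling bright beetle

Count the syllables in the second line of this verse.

7

The second line: tail (1), continues (3), yesterday (3) → 7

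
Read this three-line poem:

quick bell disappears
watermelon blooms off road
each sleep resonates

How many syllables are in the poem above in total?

17

Line 1: quick (1), bell (1), disappears (3) → 5
Line 2: watermelon (4), blooms (1), off (1), road (1) → 7
Line 3: each (1), sleep (1), resonates (3) → 5
Total: 5 + 7 + 5 = 17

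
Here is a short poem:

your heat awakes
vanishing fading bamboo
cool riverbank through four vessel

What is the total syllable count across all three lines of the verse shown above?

Line 1: your(1) + heat(1) + awakes(2) = 4
Line 2: vanishing(3) + fading(2) + bamboo(2) = 7
Line 3: cool(1) + riverbank(3) + through(1) + four(1) + vessel(2) = 8
Total: 4 + 7 + 8 = 19

19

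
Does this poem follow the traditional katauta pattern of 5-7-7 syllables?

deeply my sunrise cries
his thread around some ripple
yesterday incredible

Line 1: deeply (2), my (1), sunrise (2), cries (1) → 6 (expected 5)
Line 2: his (1), thread (1), around (2), some (1), ripple (2) → 7 ✓
Line 3: yesterday (3), incredible (4) → 7 ✓

No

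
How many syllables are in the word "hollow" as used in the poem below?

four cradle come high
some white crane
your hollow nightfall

"hollow" has 2 syllables.

2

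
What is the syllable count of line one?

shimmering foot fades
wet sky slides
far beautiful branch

5

Line one: shimmering(3) + foot(1) + fades(1) = 5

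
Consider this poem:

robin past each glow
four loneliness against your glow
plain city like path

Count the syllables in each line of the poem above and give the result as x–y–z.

Line 1: "robin past each glow": 2+1+1+1 = 5
Line 2: "four loneliness against your glow": 1+3+2+1+1 = 8
Line 3: "plain city like path": 1+2+1+1 = 5

5–8–5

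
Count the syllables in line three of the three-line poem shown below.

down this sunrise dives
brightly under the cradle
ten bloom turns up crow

Line three: "ten bloom turns up crow": 1+1+1+1+1 = 5

5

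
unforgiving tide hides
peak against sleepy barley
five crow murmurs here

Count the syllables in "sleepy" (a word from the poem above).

2

"sleepy" has 2 syllables.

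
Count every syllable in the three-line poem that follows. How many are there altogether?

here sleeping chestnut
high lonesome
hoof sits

Line 1: "here sleeping chestnut": 1+2+2 = 5
Line 2: "high lonesome": 1+2 = 3
Line 3: "hoof sits": 1+1 = 2
Total: 5 + 3 + 2 = 10

10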